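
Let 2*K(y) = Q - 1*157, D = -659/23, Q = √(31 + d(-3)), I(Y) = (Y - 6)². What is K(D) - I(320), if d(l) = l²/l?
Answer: -197349/2 + √7 ≈ -98672.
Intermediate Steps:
d(l) = l
I(Y) = (-6 + Y)²
Q = 2*√7 (Q = √(31 - 3) = √28 = 2*√7 ≈ 5.2915)
D = -659/23 (D = -659*1/23 = -659/23 ≈ -28.652)
K(y) = -157/2 + √7 (K(y) = (2*√7 - 1*157)/2 = (2*√7 - 157)/2 = (-157 + 2*√7)/2 = -157/2 + √7)
K(D) - I(320) = (-157/2 + √7) - (-6 + 320)² = (-157/2 + √7) - 1*314² = (-157/2 + √7) - 1*98596 = (-157/2 + √7) - 98596 = -197349/2 + √7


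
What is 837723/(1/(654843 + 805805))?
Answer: 1223618424504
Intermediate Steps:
837723/(1/(654843 + 805805)) = 837723/(1/1460648) = 837723*1460648 = 1223618424504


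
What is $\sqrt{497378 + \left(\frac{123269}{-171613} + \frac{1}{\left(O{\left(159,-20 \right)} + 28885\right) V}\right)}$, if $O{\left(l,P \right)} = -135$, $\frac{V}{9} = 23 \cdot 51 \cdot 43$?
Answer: $\frac{\sqrt{453487012300619556551525766}}{30195307350} \approx 705.25$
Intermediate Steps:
$V = 453951$ ($V = 9 \cdot 23 \cdot 51 \cdot 43 = 9 \cdot 1173 \cdot 43 = 9 \cdot 50439 = 453951$)
$\sqrt{497378 + \left(\frac{123269}{-171613} + \frac{1}{\left(O{\left(159,-20 \right)} + 28885\right) V}\right)} = \sqrt{497378 + \left(\frac{123269}{-171613} + \frac{1}{\left(-135 + 28885\right) 453951}\right)} = \sqrt{497378 + \left(123269 \left(- \frac{1}{171613}\right) + \frac{1}{28750} \cdot \frac{1}{453951}\right)} = \sqrt{497378 + \left(- \frac{123269}{171613} + \frac{1}{28750} \cdot \frac{1}{453951}\right)} = \sqrt{497378 + \left(- \frac{123269}{171613} + \frac{1}{13051091250}\right)} = \sqrt{497378 - \frac{37413836444759}{52086905178750}} = \sqrt{\frac{25906843310159872741}{52086905178750}} = \frac{\sqrt{453487012300619556551525766}}{30195307350}$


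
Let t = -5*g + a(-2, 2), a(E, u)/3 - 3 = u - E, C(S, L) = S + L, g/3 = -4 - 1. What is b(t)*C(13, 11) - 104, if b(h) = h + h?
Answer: 4504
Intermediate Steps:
g = -15 (g = 3*(-4 - 1) = 3*(-5) = -15)
C(S, L) = L + S
a(E, u) = 9 - 3*E + 3*u (a(E, u) = 9 + 3*(u - E) = 9 + (-3*E + 3*u) = 9 - 3*E + 3*u)
t = 96 (t = -5*(-15) + (9 - 3*(-2) + 3*2) = 75 + (9 + 6 + 6) = 75 + 21 = 96)
b(h) = 2*h
b(t)*C(13, 11) - 104 = (2*96)*(11 + 13) - 104 = 192*24 - 104 = 4608 - 104 = 4504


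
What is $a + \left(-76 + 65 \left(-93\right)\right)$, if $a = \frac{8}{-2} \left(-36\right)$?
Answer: $-5977$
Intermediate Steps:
$a = 144$ ($a = 8 \left(- \frac{1}{2}\right) \left(-36\right) = \left(-4\right) \left(-36\right) = 144$)
$a + \left(-76 + 65 \left(-93\right)\right) = 144 + \left(-76 + 65 \left(-93\right)\right) = 144 - 6121 = -5977$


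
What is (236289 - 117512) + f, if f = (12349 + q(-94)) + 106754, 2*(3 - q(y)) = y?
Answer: 237930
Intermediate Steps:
q(y) = 3 - y/2
f = 119153 (f = (12349 + (3 - 1/2*(-94))) + 106754 = (12349 + (3 + 47)) + 106754 = (12349 + 50) + 106754 = 12399 + 106754 = 119153)
(236289 - 117512) + f = (236289 - 117512) + 119153 = 118777 + 119153 = 237930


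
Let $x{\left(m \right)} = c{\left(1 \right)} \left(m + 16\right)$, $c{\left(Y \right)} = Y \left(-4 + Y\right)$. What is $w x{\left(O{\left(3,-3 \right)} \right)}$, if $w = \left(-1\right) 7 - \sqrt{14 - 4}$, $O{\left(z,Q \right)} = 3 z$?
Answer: $525 + 75 \sqrt{10} \approx 762.17$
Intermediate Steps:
$w = -7 - \sqrt{10} \approx -10.162$
$x{\left(m \right)} = -48 - 3 m$ ($x{\left(m \right)} = 1 \left(-4 + 1\right) \left(m + 16\right) = 1 \left(-3\right) \left(16 + m\right) = - 3 \left(16 + m\right) = -48 - 3 m$)
$w x{\left(O{\left(3,-3 \right)} \right)} = \left(-7 - \sqrt{10}\right) \left(-48 - 3 \cdot 3 \cdot 3\right) = \left(-7 - \sqrt{10}\right) \left(-48 - 27\right) = \left(-7 - \sqrt{10}\right) \left(-75\right) = 525 + 75 \sqrt{10}$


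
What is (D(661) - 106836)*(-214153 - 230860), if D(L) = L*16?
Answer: 42836951380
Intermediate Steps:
D(L) = 16*L
(D(661) - 106836)*(-214153 - 230860) = (16*661 - 106836)*(-214153 - 230860) = (10576 - 106836)*(-445013) = -96260*(-445013) = 42836951380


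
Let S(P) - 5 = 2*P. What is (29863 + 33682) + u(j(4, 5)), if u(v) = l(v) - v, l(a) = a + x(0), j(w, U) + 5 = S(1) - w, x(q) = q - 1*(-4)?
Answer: 63549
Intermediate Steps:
S(P) = 5 + 2*P
x(q) = 4 + q (x(q) = q + 4 = 4 + q)
j(w, U) = 2 - w (j(w, U) = -5 + ((5 + 2*1) - w) = -5 + ((5 + 2) - w) = -5 + (7 - w) = 2 - w)
l(a) = 4 + a (l(a) = a + (4 + 0) = a + 4 = 4 + a)
u(v) = 4 (u(v) = (4 + v) - v = 4)
(29863 + 33682) + u(j(4, 5)) = (29863 + 33682) + 4 = 63545 + 4 = 63549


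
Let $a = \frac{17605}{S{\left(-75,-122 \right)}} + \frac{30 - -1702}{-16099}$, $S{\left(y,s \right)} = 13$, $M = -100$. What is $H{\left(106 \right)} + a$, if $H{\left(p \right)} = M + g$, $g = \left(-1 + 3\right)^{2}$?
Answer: $\frac{263308827}{209287} \approx 1258.1$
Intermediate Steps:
$g = 4$ ($g = 2^{2} = 4$)
$H{\left(p \right)} = -96$ ($H{\left(p \right)} = -100 + 4 = -96$)
$a = \frac{283400379}{209287}$ ($a = \frac{17605}{13} + \frac{30 - -1702}{-16099} = 17605 \cdot \frac{1}{13} + \left(30 + 1702\right) \left(- \frac{1}{16099}\right) = \frac{17605}{13} + 1732 \left(- \frac{1}{16099}\right) = \frac{17605}{13} - \frac{1732}{16099} = \frac{283400379}{209287} \approx 1354.1$)
$H{\left(106 \right)} + a = -96 + \frac{283400379}{209287} = \frac{263308827}{209287}$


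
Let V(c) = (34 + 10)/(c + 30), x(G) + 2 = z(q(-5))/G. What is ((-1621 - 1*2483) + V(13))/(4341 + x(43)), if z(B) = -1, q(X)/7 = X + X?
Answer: -44107/46644 ≈ -0.94561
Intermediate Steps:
q(X) = 14*X (q(X) = 7*(X + X) = 7*(2*X) = 14*X)
x(G) = -2 - 1/G
V(c) = 44/(30 + c)
((-1621 - 1*2483) + V(13))/(4341 + x(43)) = ((-1621 - 1*2483) + 44/(30 + 13))/(4341 + (-2 - 1/43)) = ((-1621 - 2483) + 44/43)/(4341 + (-2 - 1*1/43)) = (-4104 + 44*(1/43))/(4341 + (-2 - 1/43)) = (-4104 + 44/43)/(4341 - 87/43) = -176428/(43*186576/43) = -176428/43*43/186576 = -44107/46644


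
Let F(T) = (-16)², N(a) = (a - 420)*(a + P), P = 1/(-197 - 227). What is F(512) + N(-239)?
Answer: 66889627/424 ≈ 1.5776e+5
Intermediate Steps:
P = -1/424 (P = 1/(-424) = -1/424 ≈ -0.0023585)
N(a) = (-420 + a)*(-1/424 + a) (N(a) = (a - 420)*(a - 1/424) = (-420 + a)*(-1/424 + a))
F(T) = 256
F(512) + N(-239) = 256 + (105/106 + (-239)² - 178081/424*(-239)) = 256 + (105/106 + 57121 + 42561359/424) = 256 + 66781083/424 = 66889627/424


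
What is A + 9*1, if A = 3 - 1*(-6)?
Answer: 18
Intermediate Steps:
A = 9 (A = 3 + 6 = 9)
A + 9*1 = 9 + 9*1 = 9 + 9 = 18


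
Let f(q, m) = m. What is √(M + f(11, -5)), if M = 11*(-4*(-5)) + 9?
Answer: 4*√14 ≈ 14.967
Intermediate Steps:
M = 229 (M = 11*20 + 9 = 220 + 9 = 229)
√(M + f(11, -5)) = √(229 - 5) = √224 = 4*√14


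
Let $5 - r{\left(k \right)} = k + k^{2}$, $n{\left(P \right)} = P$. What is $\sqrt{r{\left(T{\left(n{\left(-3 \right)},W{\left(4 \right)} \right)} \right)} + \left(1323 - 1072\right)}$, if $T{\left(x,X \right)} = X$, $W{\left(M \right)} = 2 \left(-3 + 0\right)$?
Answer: $\sqrt{226} \approx 15.033$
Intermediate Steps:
$W{\left(M \right)} = -6$ ($W{\left(M \right)} = 2 \left(-3\right) = -6$)
$r{\left(k \right)} = 5 - k - k^{2}$ ($r{\left(k \right)} = 5 - \left(k + k^{2}\right) = 5 - k - k^{2}$)
$\sqrt{r{\left(T{\left(n{\left(-3 \right)},W{\left(4 \right)} \right)} \right)} + \left(1323 - 1072\right)} = \sqrt{\left(5 - -6 - \left(-6\right)^{2}\right) + \left(1323 - 1072\right)} = \sqrt{\left(5 + 6 - 36\right) + 251} = \sqrt{-25 + 251} = \sqrt{226}$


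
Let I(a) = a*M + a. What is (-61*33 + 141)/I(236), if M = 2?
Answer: -156/59 ≈ -2.6441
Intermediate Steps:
I(a) = 3*a (I(a) = a*2 + a = 2*a + a = 3*a)
(-61*33 + 141)/I(236) = (-61*33 + 141)/((3*236)) = (-2013 + 141)/708 = -1872*1/708 = -156/59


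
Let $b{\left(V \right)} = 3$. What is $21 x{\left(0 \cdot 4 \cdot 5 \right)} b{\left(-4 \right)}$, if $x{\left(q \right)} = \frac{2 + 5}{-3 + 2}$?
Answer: $-441$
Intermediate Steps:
$x{\left(q \right)} = -7$ ($x{\left(q \right)} = \frac{7}{-1} = 7 \left(-1\right) = -7$)
$21 x{\left(0 \cdot 4 \cdot 5 \right)} b{\left(-4 \right)} = 21 \left(-7\right) 3 = \left(-147\right) 3 = -441$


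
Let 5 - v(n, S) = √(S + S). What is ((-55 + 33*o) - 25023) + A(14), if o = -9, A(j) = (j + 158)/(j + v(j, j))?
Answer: -8446607/333 + 344*√7/333 ≈ -25362.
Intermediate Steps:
v(n, S) = 5 - √2*√S (v(n, S) = 5 - √(S + S) = 5 - √(2*S) = 5 - √2*√S)
A(j) = (158 + j)/(5 + j - √2*√j) (A(j) = (j + 158)/(j + (5 - √2*√j)) = (158 + j)/(5 + j - √2*√j))
((-55 + 33*o) - 25023) + A(14) = ((-55 + 33*(-9)) - 25023) + (158 + 14)/(5 + 14 - √2*√14) = ((-55 - 297) - 25023) + 172/(5 + 14 - 2*√7) = (-352 - 25023) + 172/(19 - 2*√7) = -25375 + 172/(19 - 2*√7)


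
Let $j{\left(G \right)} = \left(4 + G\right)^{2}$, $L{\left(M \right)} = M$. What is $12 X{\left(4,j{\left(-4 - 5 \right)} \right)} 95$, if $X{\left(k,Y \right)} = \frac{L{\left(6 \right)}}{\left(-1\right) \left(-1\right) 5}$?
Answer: $1368$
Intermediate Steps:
$X{\left(k,Y \right)} = \frac{6}{5}$ ($X{\left(k,Y \right)} = \frac{6}{\left(-1\right) \left(-1\right) 5} = \frac{6}{1 \cdot 5} = \frac{6}{5}$)
$12 X{\left(4,j{\left(-4 - 5 \right)} \right)} 95 = 12 \cdot \frac{6}{5} \cdot 95 = \frac{72}{5} \cdot 95 = 1368$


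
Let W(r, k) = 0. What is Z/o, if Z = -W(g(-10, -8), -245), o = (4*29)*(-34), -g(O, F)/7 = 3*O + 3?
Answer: 0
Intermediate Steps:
g(O, F) = -21 - 21*O (g(O, F) = -7*(3*O + 3) = -7*(3 + 3*O) = -21 - 21*O)
o = -3944 (o = 116*(-34) = -3944)
Z = 0 (Z = -1*0 = 0)
Z/o = 0/(-3944) = 0*(-1/3944) = 0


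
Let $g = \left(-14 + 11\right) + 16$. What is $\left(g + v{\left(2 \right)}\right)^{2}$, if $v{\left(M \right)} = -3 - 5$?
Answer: $25$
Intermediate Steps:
$g = 13$ ($g = -3 + 16 = 13$)
$v{\left(M \right)} = -8$ ($v{\left(M \right)} = -3 - 5 = -8$)
$\left(g + v{\left(2 \right)}\right)^{2} = \left(13 - 8\right)^{2} = 5^{2} = 25$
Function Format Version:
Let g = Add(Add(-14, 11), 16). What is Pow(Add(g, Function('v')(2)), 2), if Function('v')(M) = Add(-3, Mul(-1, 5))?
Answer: 25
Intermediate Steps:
g = 13 (g = Add(-3, 16) = 13)
Function('v')(M) = -8 (Function('v')(M) = Add(-3, -5) = -8)
Pow(Add(g, Function('v')(2)), 2) = Pow(Add(13, -8), 2) = Pow(5, 2) = 25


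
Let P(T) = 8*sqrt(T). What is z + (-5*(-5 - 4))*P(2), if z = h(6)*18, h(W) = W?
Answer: 108 + 360*sqrt(2) ≈ 617.12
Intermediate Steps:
z = 108 (z = 6*18 = 108)
z + (-5*(-5 - 4))*P(2) = 108 + (-5*(-5 - 4))*(8*sqrt(2)) = 108 + (-5*(-9))*(8*sqrt(2)) = 108 + 45*(8*sqrt(2)) = 108 + 360*sqrt(2)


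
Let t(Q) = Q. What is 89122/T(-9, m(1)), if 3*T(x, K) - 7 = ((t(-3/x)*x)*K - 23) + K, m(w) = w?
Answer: -44561/3 ≈ -14854.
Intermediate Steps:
T(x, K) = -16/3 - 2*K/3 (T(x, K) = 7/3 + ((((-3/x)*x)*K - 23) + K)/3 = 7/3 + ((-3*K - 23) + K)/3 = 7/3 + ((-23 - 3*K) + K)/3 = 7/3 + (-23 - 2*K)/3 = 7/3 + (-23/3 - 2*K/3) = -16/3 - 2*K/3)
89122/T(-9, m(1)) = 89122/(-16/3 - ⅔*1) = 89122/(-16/3 - ⅔) = 89122/(-6) = 89122*(-⅙) = -44561/3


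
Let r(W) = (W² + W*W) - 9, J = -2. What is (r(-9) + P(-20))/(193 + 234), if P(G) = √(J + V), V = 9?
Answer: 153/427 + √7/427 ≈ 0.36451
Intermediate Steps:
P(G) = √7 (P(G) = √(-2 + 9) = √7)
r(W) = -9 + 2*W² (r(W) = (W² + W²) - 9 = 2*W² - 9 = -9 + 2*W²)
(r(-9) + P(-20))/(193 + 234) = ((-9 + 2*(-9)²) + √7)/(193 + 234) = ((-9 + 2*81) + √7)/427 = ((-9 + 162) + √7)/427 = (153 + √7)/427 = 153/427 + √7/427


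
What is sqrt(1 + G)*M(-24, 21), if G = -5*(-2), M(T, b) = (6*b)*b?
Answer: 2646*sqrt(11) ≈ 8775.8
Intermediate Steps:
M(T, b) = 6*b**2
G = 10
sqrt(1 + G)*M(-24, 21) = sqrt(1 + 10)*(6*21**2) = sqrt(11)*(6*441) = sqrt(11)*2646 = 2646*sqrt(11)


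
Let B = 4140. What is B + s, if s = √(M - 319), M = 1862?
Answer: 4140 + √1543 ≈ 4179.3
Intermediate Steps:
s = √1543 (s = √(1862 - 319) = √1543 ≈ 39.281)
B + s = 4140 + √1543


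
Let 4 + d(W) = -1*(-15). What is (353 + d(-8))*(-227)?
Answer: -82628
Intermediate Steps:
d(W) = 11 (d(W) = -4 - 1*(-15) = -4 + 15 = 11)
(353 + d(-8))*(-227) = (353 + 11)*(-227) = 364*(-227) = -82628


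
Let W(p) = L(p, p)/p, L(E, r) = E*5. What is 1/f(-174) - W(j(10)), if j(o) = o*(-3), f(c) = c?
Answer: -871/174 ≈ -5.0057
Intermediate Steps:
L(E, r) = 5*E
j(o) = -3*o
W(p) = 5 (W(p) = (5*p)/p = 5)
1/f(-174) - W(j(10)) = 1/(-174) - 1*5 = -1/174 - 5 = -871/174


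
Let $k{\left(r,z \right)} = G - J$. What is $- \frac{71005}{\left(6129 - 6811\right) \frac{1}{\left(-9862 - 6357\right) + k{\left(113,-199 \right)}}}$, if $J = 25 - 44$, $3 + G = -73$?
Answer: $- \frac{52530790}{31} \approx -1.6945 \cdot 10^{6}$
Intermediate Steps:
$G = -76$ ($G = -3 - 73 = -76$)
$J = -19$ ($J = 25 - 44 = -19$)
$k{\left(r,z \right)} = -57$ ($k{\left(r,z \right)} = -76 - -19 = -76 + 19 = -57$)
$- \frac{71005}{\left(6129 - 6811\right) \frac{1}{\left(-9862 - 6357\right) + k{\left(113,-199 \right)}}} = - \frac{71005}{\left(6129 - 6811\right) \frac{1}{\left(-9862 - 6357\right) - 57}} = - \frac{71005}{\left(-682\right) \frac{1}{\left(-9862 - 6357\right) - 57}} = - \frac{71005}{\left(-682\right) \frac{1}{-16219 - 57}} = - \frac{71005}{\left(-682\right) \frac{1}{-16276}} = - \frac{71005}{\left(-682\right) \left(- \frac{1}{16276}\right)} = - \frac{71005}{\frac{341}{8138}} = \left(-71005\right) \frac{8138}{341} = - \frac{52530790}{31}$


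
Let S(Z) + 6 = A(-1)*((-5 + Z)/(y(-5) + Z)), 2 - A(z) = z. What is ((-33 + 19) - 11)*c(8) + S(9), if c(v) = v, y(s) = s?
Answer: -203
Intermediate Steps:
A(z) = 2 - z
S(Z) = -3 (S(Z) = -6 + (2 - 1*(-1))*((-5 + Z)/(-5 + Z)) = -6 + (2 + 1)*1 = -6 + 3*1 = -6 + 3 = -3)
((-33 + 19) - 11)*c(8) + S(9) = ((-33 + 19) - 11)*8 - 3 = (-14 - 11)*8 - 3 = -25*8 - 3 = -200 - 3 = -203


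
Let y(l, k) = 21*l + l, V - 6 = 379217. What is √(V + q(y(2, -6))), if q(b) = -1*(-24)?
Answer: √379247 ≈ 615.83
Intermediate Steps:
V = 379223 (V = 6 + 379217 = 379223)
y(l, k) = 22*l
q(b) = 24
√(V + q(y(2, -6))) = √(379223 + 24) = √379247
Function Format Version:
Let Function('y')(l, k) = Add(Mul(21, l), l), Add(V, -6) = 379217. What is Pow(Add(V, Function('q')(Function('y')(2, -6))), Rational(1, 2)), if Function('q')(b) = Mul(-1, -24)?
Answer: Pow(379247, Rational(1, 2)) ≈ 615.83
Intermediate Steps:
V = 379223 (V = Add(6, 379217) = 379223)
Function('y')(l, k) = Mul(22, l)
Function('q')(b) = 24
Pow(Add(V, Function('q')(Function('y')(2, -6))), Rational(1, 2)) = Pow(Add(379223, 24), Rational(1, 2)) = Pow(379247, Rational(1, 2))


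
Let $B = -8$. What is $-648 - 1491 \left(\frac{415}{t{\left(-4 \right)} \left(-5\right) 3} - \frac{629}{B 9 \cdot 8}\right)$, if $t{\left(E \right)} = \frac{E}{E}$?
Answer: $\frac{7483163}{192} \approx 38975.0$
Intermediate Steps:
$t{\left(E \right)} = 1$
$-648 - 1491 \left(\frac{415}{t{\left(-4 \right)} \left(-5\right) 3} - \frac{629}{B 9 \cdot 8}\right) = -648 - 1491 \left(\frac{415}{1 \left(-5\right) 3} - \frac{629}{\left(-8\right) 9 \cdot 8}\right) = -648 - 1491 \left(\frac{415}{\left(-5\right) 3} - \frac{629}{\left(-72\right) 8}\right) = -648 - 1491 \left(\frac{415}{-15} - \frac{629}{-576}\right) = -648 - 1491 \left(415 \left(- \frac{1}{15}\right) - - \frac{629}{576}\right) = -648 - 1491 \left(- \frac{83}{3} + \frac{629}{576}\right) = -648 - - \frac{7607579}{192} = -648 + \frac{7607579}{192} = \frac{7483163}{192}$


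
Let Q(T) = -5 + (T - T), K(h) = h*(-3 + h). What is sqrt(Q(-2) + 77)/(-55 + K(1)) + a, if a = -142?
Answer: -142 - 2*sqrt(2)/19 ≈ -142.15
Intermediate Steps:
Q(T) = -5 (Q(T) = -5 + 0 = -5)
sqrt(Q(-2) + 77)/(-55 + K(1)) + a = sqrt(-5 + 77)/(-55 + 1*(-3 + 1)) - 142 = sqrt(72)/(-55 + 1*(-2)) - 142 = (6*sqrt(2))/(-55 - 2) - 142 = (6*sqrt(2))/(-57) - 142 = -2*sqrt(2)/19 - 142 = -142 - 2*sqrt(2)/19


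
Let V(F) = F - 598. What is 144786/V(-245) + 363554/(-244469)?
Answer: -11900721552/68695789 ≈ -173.24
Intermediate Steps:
V(F) = -598 + F
144786/V(-245) + 363554/(-244469) = 144786/(-598 - 245) + 363554/(-244469) = 144786/(-843) + 363554*(-1/244469) = 144786*(-1/843) - 363554/244469 = -48262/281 - 363554/244469 = -11900721552/68695789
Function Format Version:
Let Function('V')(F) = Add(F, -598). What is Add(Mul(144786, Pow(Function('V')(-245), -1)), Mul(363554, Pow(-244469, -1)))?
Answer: Rational(-11900721552, 68695789) ≈ -173.24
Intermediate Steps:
Function('V')(F) = Add(-598, F)
Add(Mul(144786, Pow(Function('V')(-245), -1)), Mul(363554, Pow(-244469, -1))) = Add(Mul(144786, Pow(Add(-598, -245), -1)), Mul(363554, Pow(-244469, -1))) = Add(Mul(144786, Pow(-843, -1)), Mul(363554, Rational(-1, 244469))) = Add(Mul(144786, Rational(-1, 843)), Rational(-363554, 244469)) = Add(Rational(-48262, 281), Rational(-363554, 244469)) = Rational(-11900721552, 68695789)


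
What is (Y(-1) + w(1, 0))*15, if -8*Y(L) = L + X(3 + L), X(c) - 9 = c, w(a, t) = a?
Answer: -15/4 ≈ -3.7500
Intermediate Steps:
X(c) = 9 + c
Y(L) = -3/2 - L/4 (Y(L) = -(L + (9 + (3 + L)))/8 = -(L + (12 + L))/8 = -(12 + 2*L)/8 = -3/2 - L/4)
(Y(-1) + w(1, 0))*15 = ((-3/2 - ¼*(-1)) + 1)*15 = ((-3/2 + ¼) + 1)*15 = (-5/4 + 1)*15 = -¼*15 = -15/4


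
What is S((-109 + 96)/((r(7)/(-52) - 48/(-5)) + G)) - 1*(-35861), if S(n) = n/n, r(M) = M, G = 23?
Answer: 35862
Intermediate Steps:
S(n) = 1
S((-109 + 96)/((r(7)/(-52) - 48/(-5)) + G)) - 1*(-35861) = 1 - 1*(-35861) = 1 + 35861 = 35862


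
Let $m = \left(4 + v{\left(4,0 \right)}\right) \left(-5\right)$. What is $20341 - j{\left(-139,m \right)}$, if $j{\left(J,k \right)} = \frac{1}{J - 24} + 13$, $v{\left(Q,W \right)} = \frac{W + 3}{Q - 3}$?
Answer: $\frac{3313465}{163} \approx 20328.0$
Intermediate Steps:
$v{\left(Q,W \right)} = \frac{3 + W}{-3 + Q}$
$m = -35$ ($m = \left(4 + \frac{3 + 0}{-3 + 4}\right) \left(-5\right) = \left(4 + 1^{-1} \cdot 3\right) \left(-5\right) = \left(4 + 1 \cdot 3\right) \left(-5\right) = \left(4 + 3\right) \left(-5\right) = 7 \left(-5\right) = -35$)
$j{\left(J,k \right)} = 13 + \frac{1}{-24 + J}$ ($j{\left(J,k \right)} = \frac{1}{-24 + J} + 13 = 13 + \frac{1}{-24 + J}$)
$20341 - j{\left(-139,m \right)} = 20341 - \frac{-311 + 13 \left(-139\right)}{-24 - 139} = 20341 - \frac{-311 - 1807}{-163} = 20341 - \left(- \frac{1}{163}\right) \left(-2118\right) = 20341 - \frac{2118}{163} = \frac{3313465}{163}$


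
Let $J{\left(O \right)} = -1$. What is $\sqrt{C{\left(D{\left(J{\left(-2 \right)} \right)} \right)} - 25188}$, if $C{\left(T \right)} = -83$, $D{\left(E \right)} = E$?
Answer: $i \sqrt{25271} \approx 158.97 i$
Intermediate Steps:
$\sqrt{C{\left(D{\left(J{\left(-2 \right)} \right)} \right)} - 25188} = \sqrt{-83 - 25188} = \sqrt{-25271} = i \sqrt{25271}$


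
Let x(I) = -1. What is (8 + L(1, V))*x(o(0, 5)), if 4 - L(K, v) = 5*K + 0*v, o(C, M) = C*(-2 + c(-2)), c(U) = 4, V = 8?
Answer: -7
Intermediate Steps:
o(C, M) = 2*C (o(C, M) = C*(-2 + 4) = C*2 = 2*C)
L(K, v) = 4 - 5*K (L(K, v) = 4 - (5*K + 0*v) = 4 - (5*K + 0) = 4 - 5*K)
(8 + L(1, V))*x(o(0, 5)) = (8 + (4 - 5*1))*(-1) = (8 + (4 - 5))*(-1) = (8 - 1)*(-1) = 7*(-1) = -7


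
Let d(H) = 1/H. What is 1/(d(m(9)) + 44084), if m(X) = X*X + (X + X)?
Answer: 99/4364317 ≈ 2.2684e-5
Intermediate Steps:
m(X) = X² + 2*X
d(H) = 1/H
1/(d(m(9)) + 44084) = 1/(1/(9*(2 + 9)) + 44084) = 1/(1/(9*11) + 44084) = 1/(1/99 + 44084) = 1/(4364317/99) = 99/4364317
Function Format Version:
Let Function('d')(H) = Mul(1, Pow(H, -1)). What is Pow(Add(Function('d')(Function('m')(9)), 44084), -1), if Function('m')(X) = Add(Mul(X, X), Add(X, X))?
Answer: Rational(99, 4364317) ≈ 2.2684e-5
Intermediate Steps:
Function('m')(X) = Add(Pow(X, 2), Mul(2, X))
Function('d')(H) = Pow(H, -1)
Pow(Add(Function('d')(Function('m')(9)), 44084), -1) = Pow(Add(Pow(Mul(9, Add(2, 9)), -1), 44084), -1) = Pow(Add(Pow(Mul(9, 11), -1), 44084), -1) = Pow(Add(Pow(99, -1), 44084), -1) = Pow(Add(Rational(1, 99), 44084), -1) = Pow(Rational(4364317, 99), -1) = Rational(99, 4364317)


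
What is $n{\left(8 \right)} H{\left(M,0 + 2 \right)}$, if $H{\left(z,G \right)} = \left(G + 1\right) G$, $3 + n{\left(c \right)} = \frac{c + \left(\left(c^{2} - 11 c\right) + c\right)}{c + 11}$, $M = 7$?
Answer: $- \frac{390}{19} \approx -20.526$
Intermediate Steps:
$n{\left(c \right)} = -3 + \frac{c^{2} - 9 c}{11 + c}$ ($n{\left(c \right)} = -3 + \frac{c + \left(\left(c^{2} - 11 c\right) + c\right)}{c + 11} = -3 + \frac{c + \left(c^{2} - 10 c\right)}{11 + c} = -3 + \frac{c^{2} - 9 c}{11 + c}$)
$H{\left(z,G \right)} = G \left(1 + G\right)$ ($H{\left(z,G \right)} = \left(1 + G\right) G = G \left(1 + G\right)$)
$n{\left(8 \right)} H{\left(M,0 + 2 \right)} = \frac{-33 + 8^{2} - 96}{11 + 8} \left(0 + 2\right) \left(1 + \left(0 + 2\right)\right) = \frac{-33 + 64 - 96}{19} \cdot 2 \left(1 + 2\right) = \frac{1}{19} \left(-65\right) 2 \cdot 3 = \left(- \frac{65}{19}\right) 6 = - \frac{390}{19}$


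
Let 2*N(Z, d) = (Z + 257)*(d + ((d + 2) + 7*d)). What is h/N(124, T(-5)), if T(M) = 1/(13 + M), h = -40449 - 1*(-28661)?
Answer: -188608/9525 ≈ -19.801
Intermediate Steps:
h = -11788 (h = -40449 + 28661 = -11788)
N(Z, d) = (2 + 9*d)*(257 + Z)/2 (N(Z, d) = ((Z + 257)*(d + ((d + 2) + 7*d)))/2 = ((257 + Z)*(d + ((2 + d) + 7*d)))/2 = ((257 + Z)*(d + (2 + 8*d)))/2 = ((257 + Z)*(2 + 9*d))/2 = ((2 + 9*d)*(257 + Z))/2 = (2 + 9*d)*(257 + Z)/2)
h/N(124, T(-5)) = -11788/(257 + 124 + 2313/(2*(13 - 5)) + (9/2)*124/(13 - 5)) = -11788/(257 + 124 + (2313/2)/8 + (9/2)*124/8) = -11788/(257 + 124 + (2313/2)*(⅛) + (9/2)*124*(⅛)) = -11788/(257 + 124 + 2313/16 + 279/4) = -11788/9525/16 = -11788*16/9525 = -188608/9525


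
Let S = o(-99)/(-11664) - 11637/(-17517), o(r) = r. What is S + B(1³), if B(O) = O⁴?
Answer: 12658757/7567344 ≈ 1.6728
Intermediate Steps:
S = 5091413/7567344 (S = -99/(-11664) - 11637/(-17517) = -99*(-1/11664) - 11637*(-1/17517) = 11/1296 + 3879/5839 = 5091413/7567344 ≈ 0.67281)
S + B(1³) = 5091413/7567344 + (1³)⁴ = 5091413/7567344 + 1⁴ = 5091413/7567344 + 1 = 12658757/7567344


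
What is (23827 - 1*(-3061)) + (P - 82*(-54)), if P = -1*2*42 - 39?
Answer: 31193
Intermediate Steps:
P = -123 (P = -2*42 - 39 = -84 - 39 = -123)
(23827 - 1*(-3061)) + (P - 82*(-54)) = (23827 - 1*(-3061)) + (-123 - 82*(-54)) = (23827 + 3061) + (-123 - 1*(-4428)) = 26888 + (-123 + 4428) = 26888 + 4305 = 31193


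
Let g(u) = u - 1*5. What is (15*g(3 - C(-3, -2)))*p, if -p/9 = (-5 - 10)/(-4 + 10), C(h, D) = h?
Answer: 675/2 ≈ 337.50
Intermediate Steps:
g(u) = -5 + u (g(u) = u - 5 = -5 + u)
p = 45/2 (p = -9*(-5 - 10)/(-4 + 10) = -(-135)/6 = -9*(-5/2) = 45/2 ≈ 22.500)
(15*g(3 - C(-3, -2)))*p = (15*(-5 + (3 - 1*(-3))))*(45/2) = (15*(-5 + (3 + 3)))*(45/2) = (15*(-5 + 6))*(45/2) = (15*1)*(45/2) = 15*(45/2) = 675/2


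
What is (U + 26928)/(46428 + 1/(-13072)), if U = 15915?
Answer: 560043696/606906815 ≈ 0.92278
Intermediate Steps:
(U + 26928)/(46428 + 1/(-13072)) = (15915 + 26928)/(46428 + 1/(-13072)) = 42843/(46428 - 1/13072) = 42843/(606906815/13072) = 42843*(13072/606906815) = 560043696/606906815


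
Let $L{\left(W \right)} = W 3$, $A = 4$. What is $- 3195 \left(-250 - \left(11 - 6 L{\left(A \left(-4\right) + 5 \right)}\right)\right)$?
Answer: $1466505$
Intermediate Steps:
$L{\left(W \right)} = 3 W$
$- 3195 \left(-250 - \left(11 - 6 L{\left(A \left(-4\right) + 5 \right)}\right)\right) = - 3195 \left(-250 - \left(11 - 6 \cdot 3 \left(4 \left(-4\right) + 5\right)\right)\right) = - 3195 \left(-250 - \left(11 - 6 \cdot 3 \left(-16 + 5\right)\right)\right) = - 3195 \left(-250 - \left(11 - 6 \cdot 3 \left(-11\right)\right)\right) = - 3195 \left(-250 - \left(11 - -198\right)\right) = - 3195 \left(-250 - \left(11 + 198\right)\right) = - 3195 \left(-250 - 209\right) = \left(-3195\right) \left(-459\right) = 1466505$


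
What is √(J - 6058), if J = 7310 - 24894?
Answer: I*√23642 ≈ 153.76*I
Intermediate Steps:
J = -17584
√(J - 6058) = √(-17584 - 6058) = √(-23642) = I*√23642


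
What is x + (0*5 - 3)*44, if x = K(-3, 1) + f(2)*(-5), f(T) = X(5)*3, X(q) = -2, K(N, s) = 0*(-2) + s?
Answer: -101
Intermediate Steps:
K(N, s) = s (K(N, s) = 0 + s = s)
f(T) = -6 (f(T) = -2*3 = -6)
x = 31 (x = 1 - 6*(-5) = 1 + 30 = 31)
x + (0*5 - 3)*44 = 31 + (0*5 - 3)*44 = 31 + (0 - 3)*44 = 31 - 3*44 = 31 - 132 = -101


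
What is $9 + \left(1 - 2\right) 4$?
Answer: $5$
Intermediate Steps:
$9 + \left(1 - 2\right) 4 = 9 - 4 = 5$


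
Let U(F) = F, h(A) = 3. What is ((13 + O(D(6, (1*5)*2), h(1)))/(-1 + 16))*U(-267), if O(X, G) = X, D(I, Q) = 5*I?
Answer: -3827/5 ≈ -765.40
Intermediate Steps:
((13 + O(D(6, (1*5)*2), h(1)))/(-1 + 16))*U(-267) = ((13 + 5*6)/(-1 + 16))*(-267) = ((13 + 30)/15)*(-267) = (43*(1/15))*(-267) = (43/15)*(-267) = -3827/5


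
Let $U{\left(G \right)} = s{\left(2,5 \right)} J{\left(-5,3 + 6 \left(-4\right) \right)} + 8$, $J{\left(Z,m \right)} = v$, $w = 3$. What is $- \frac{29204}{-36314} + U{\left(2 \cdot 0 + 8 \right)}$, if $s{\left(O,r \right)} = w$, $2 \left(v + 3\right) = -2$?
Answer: $- \frac{58026}{18157} \approx -3.1958$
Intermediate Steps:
$v = -4$ ($v = -3 + \frac{1}{2} \left(-2\right) = -3 - 1 = -4$)
$s{\left(O,r \right)} = 3$
$J{\left(Z,m \right)} = -4$
$U{\left(G \right)} = -4$ ($U{\left(G \right)} = 3 \left(-4\right) + 8 = -12 + 8 = -4$)
$- \frac{29204}{-36314} + U{\left(2 \cdot 0 + 8 \right)} = - \frac{29204}{-36314} - 4 = \left(-29204\right) \left(- \frac{1}{36314}\right) - 4 = \frac{14602}{18157} - 4 = - \frac{58026}{18157}$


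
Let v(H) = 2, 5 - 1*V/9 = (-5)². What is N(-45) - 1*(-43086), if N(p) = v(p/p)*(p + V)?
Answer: 42636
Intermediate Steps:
V = -180 (V = 45 - 9*(-5)² = 45 - 9*25 = 45 - 225 = -180)
N(p) = -360 + 2*p (N(p) = 2*(p - 180) = 2*(-180 + p) = -360 + 2*p)
N(-45) - 1*(-43086) = (-360 + 2*(-45)) - 1*(-43086) = (-360 - 90) + 43086 = -450 + 43086 = 42636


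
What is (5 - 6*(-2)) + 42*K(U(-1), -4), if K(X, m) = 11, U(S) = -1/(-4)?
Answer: 479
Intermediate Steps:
U(S) = ¼ (U(S) = -1*(-¼) = ¼)
(5 - 6*(-2)) + 42*K(U(-1), -4) = (5 - 6*(-2)) + 42*11 = (5 + 12) + 462 = 17 + 462 = 479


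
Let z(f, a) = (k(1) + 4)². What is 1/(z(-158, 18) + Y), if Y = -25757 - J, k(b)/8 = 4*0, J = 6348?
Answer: -1/32089 ≈ -3.1163e-5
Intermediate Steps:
k(b) = 0 (k(b) = 8*(4*0) = 8*0 = 0)
Y = -32105 (Y = -25757 - 1*6348 = -25757 - 6348 = -32105)
z(f, a) = 16 (z(f, a) = (0 + 4)² = 4² = 16)
1/(z(-158, 18) + Y) = 1/(16 - 32105) = 1/(-32089) = -1/32089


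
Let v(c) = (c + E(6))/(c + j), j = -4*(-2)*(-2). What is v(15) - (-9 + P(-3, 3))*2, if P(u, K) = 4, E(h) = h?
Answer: -11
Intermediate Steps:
j = -16 (j = 8*(-2) = -16)
v(c) = (6 + c)/(-16 + c) (v(c) = (c + 6)/(c - 16) = (6 + c)/(-16 + c))
v(15) - (-9 + P(-3, 3))*2 = (6 + 15)/(-16 + 15) - (-9 + 4)*2 = 21/(-1) - (-5)*2 = -1*21 - 1*(-10) = -21 + 10 = -11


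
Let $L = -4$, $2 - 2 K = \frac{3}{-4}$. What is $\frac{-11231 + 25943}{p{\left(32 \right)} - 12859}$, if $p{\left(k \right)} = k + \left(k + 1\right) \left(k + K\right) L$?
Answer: $- \frac{29424}{34465} \approx -0.85374$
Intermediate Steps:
$K = \frac{11}{8}$ ($K = 1 - \frac{3 \frac{1}{-4}}{2} = 1 - \frac{3 \left(- \frac{1}{4}\right)}{2} = 1 - - \frac{3}{8} = 1 + \frac{3}{8} = \frac{11}{8} \approx 1.375$)
$p{\left(k \right)} = k - 4 \left(1 + k\right) \left(\frac{11}{8} + k\right)$ ($p{\left(k \right)} = k + \left(k + 1\right) \left(k + \frac{11}{8}\right) \left(-4\right) = k + \left(1 + k\right) \left(\frac{11}{8} + k\right) \left(-4\right) = k - 4 \left(1 + k\right) \left(\frac{11}{8} + k\right)$)
$\frac{-11231 + 25943}{p{\left(32 \right)} - 12859} = \frac{-11231 + 25943}{\left(- \frac{11}{2} - 4 \cdot 32^{2} - 272\right) - 12859} = \frac{14712}{\left(- \frac{11}{2} - 4096 - 272\right) - 12859} = \frac{14712}{- \frac{8747}{2} - 12859} = \frac{14712}{- \frac{34465}{2}} = 14712 \left(- \frac{2}{34465}\right) = - \frac{29424}{34465}$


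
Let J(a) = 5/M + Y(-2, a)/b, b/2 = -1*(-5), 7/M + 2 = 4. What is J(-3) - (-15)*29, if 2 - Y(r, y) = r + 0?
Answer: 15289/35 ≈ 436.83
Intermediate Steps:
M = 7/2 (M = 7/(-2 + 4) = 7/2 ≈ 3.5000)
Y(r, y) = 2 - r (Y(r, y) = 2 - (r + 0) = 2 - r)
b = 10 (b = 2*(-1*(-5)) = 2*5 = 10)
J(a) = 64/35 (J(a) = 5/(7/2) + (2 - 1*(-2))/10 = 5*(2/7) + (2 + 2)*(⅒) = 10/7 + 4*(⅒) = 10/7 + ⅖ = 64/35)
J(-3) - (-15)*29 = 64/35 - (-15)*29 = 64/35 - 15*(-29) = 64/35 + 435 = 15289/35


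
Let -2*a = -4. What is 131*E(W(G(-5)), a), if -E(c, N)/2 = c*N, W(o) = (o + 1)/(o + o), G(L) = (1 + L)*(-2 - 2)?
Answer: -2227/8 ≈ -278.38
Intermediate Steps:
a = 2 (a = -½*(-4) = 2)
G(L) = -4 - 4*L (G(L) = (1 + L)*(-4) = -4 - 4*L)
W(o) = (1 + o)/(2*o) (W(o) = (1 + o)/((2*o)) = (1 + o)*(1/(2*o)) = (1 + o)/(2*o))
E(c, N) = -2*N*c (E(c, N) = -2*c*N = -2*N*c)
131*E(W(G(-5)), a) = 131*(-2*2*(1 + (-4 - 4*(-5)))/(2*(-4 - 4*(-5)))) = 131*(-2*2*(1 + (-4 + 20))/(2*(-4 + 20))) = 131*(-2*2*(½)*(1 + 16)/16) = 131*(-2*2*(½)*(1/16)*17) = 131*(-2*2*17/32) = 131*(-17/8) = -2227/8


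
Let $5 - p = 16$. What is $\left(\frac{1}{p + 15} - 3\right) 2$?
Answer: $- \frac{11}{2} \approx -5.5$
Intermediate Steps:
$p = -11$ ($p = 5 - 16 = -11$)
$\left(\frac{1}{p + 15} - 3\right) 2 = \left(\frac{1}{-11 + 15} - 3\right) 2 = \left(\frac{1}{4} - 3\right) 2 = \left(- \frac{11}{4}\right) 2 = - \frac{11}{2}$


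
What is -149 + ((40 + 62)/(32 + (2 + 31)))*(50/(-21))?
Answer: -13899/91 ≈ -152.74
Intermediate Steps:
-149 + ((40 + 62)/(32 + (2 + 31)))*(50/(-21)) = -149 + (102/(32 + 33))*(50*(-1/21)) = -149 + (102/65)*(-50/21) = -149 - 340/91 = -13899/91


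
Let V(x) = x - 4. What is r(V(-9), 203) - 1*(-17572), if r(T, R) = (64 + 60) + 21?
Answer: 17717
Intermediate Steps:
V(x) = -4 + x
r(T, R) = 145 (r(T, R) = 124 + 21 = 145)
r(V(-9), 203) - 1*(-17572) = 145 - 1*(-17572) = 145 + 17572 = 17717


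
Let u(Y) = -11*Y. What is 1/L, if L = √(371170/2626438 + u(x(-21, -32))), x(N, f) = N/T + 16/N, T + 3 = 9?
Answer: √143046262503565638/2593522781 ≈ 0.14583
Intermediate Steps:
T = 6 (T = -3 + 9 = 6)
x(N, f) = 16/N + N/6 (x(N, f) = N/6 + 16/N = 16/N + N/6)
L = √143046262503565638/55155198 (L = √(371170/2626438 - 11*(16/(-21) + (⅙)*(-21))) = √(371170*(1/2626438) - 11*(16*(-1/21) - 7/2)) = √(185585/1313219 - 11*(-16/21 - 7/2)) = √(185585/1313219 - 11*(-179/42)) = √(185585/1313219 + 1969/42) = √(2593522781/55155198) = √143046262503565638/55155198 ≈ 6.8573)
1/L = 1/(√143046262503565638/55155198) = √143046262503565638/2593522781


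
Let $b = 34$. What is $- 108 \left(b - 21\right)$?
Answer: $-1404$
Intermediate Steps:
$- 108 \left(b - 21\right) = - 108 \left(34 - 21\right) = \left(-108\right) 13 = -1404$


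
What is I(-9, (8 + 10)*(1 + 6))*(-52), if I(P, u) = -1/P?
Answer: -52/9 ≈ -5.7778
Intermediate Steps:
I(-9, (8 + 10)*(1 + 6))*(-52) = -1/(-9)*(-52) = -1*(-⅑)*(-52) = (⅑)*(-52) = -52/9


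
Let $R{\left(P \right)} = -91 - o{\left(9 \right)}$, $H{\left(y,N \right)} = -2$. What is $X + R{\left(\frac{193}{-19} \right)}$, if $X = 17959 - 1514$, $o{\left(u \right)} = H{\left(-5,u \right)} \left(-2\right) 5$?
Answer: $16334$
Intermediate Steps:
$o{\left(u \right)} = 20$ ($o{\left(u \right)} = \left(-2\right) \left(-2\right) 5 = 4 \cdot 5 = 20$)
$R{\left(P \right)} = -111$ ($R{\left(P \right)} = -91 - 20 = -111$)
$X = 16445$ ($X = 17959 - 1514 = 16445$)
$X + R{\left(\frac{193}{-19} \right)} = 16445 - 111 = 16334$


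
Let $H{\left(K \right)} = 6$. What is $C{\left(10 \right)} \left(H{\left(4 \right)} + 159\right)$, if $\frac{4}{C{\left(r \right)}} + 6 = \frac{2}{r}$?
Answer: $- \frac{3300}{29} \approx -113.79$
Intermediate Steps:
$C{\left(r \right)} = \frac{4}{-6 + \frac{2}{r}}$
$C{\left(10 \right)} \left(H{\left(4 \right)} + 159\right) = \left(-2\right) 10 \frac{1}{-1 + 3 \cdot 10} \left(6 + 159\right) = \left(-2\right) 10 \frac{1}{-1 + 30} \cdot 165 = \left(-2\right) 10 \cdot \frac{1}{29} \cdot 165 = \left(- \frac{20}{29}\right) 165 = - \frac{3300}{29}$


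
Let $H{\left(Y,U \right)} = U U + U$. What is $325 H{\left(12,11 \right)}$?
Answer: $42900$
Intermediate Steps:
$H{\left(Y,U \right)} = U + U^{2}$ ($H{\left(Y,U \right)} = U^{2} + U = U + U^{2}$)
$325 H{\left(12,11 \right)} = 325 \cdot 11 \left(1 + 11\right) = 325 \cdot 11 \cdot 12 = 325 \cdot 132 = 42900$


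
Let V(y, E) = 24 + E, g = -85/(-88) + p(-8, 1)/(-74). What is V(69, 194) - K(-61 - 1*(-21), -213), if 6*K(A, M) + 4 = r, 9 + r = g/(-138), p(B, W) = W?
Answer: 593565389/2695968 ≈ 220.17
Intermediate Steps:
g = 3101/3256 (g = -85/(-88) + 1/(-74) = -85*(-1/88) + 1*(-1/74) = 85/88 - 1/74 = 3101/3256 ≈ 0.95240)
r = -4047053/449328 (r = -9 + (3101/3256)/(-138) = -9 + (3101/3256)*(-1/138) = -9 - 3101/449328 = -4047053/449328 ≈ -9.0069)
K(A, M) = -5844365/2695968 (K(A, M) = -2/3 + (1/6)*(-4047053/449328) = -2/3 - 4047053/2695968 = -5844365/2695968)
V(69, 194) - K(-61 - 1*(-21), -213) = (24 + 194) - 1*(-5844365/2695968) = 218 + 5844365/2695968 = 593565389/2695968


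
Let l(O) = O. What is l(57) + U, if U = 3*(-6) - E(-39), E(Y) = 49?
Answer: -10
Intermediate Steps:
U = -67 (U = 3*(-6) - 1*49 = -18 - 49 = -67)
l(57) + U = 57 - 67 = -10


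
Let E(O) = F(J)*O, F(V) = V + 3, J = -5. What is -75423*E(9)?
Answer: 1357614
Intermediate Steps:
F(V) = 3 + V
E(O) = -2*O (E(O) = (3 - 5)*O = -2*O)
-75423*E(9) = -(-150846)*9 = -75423*(-18) = 1357614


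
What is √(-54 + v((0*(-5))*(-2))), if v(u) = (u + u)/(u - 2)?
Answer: 3*I*√6 ≈ 7.3485*I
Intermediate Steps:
v(u) = 2*u/(-2 + u) (v(u) = (2*u)/(-2 + u) = 2*u/(-2 + u))
√(-54 + v((0*(-5))*(-2))) = √(-54 + 2*((0*(-5))*(-2))/(-2 + (0*(-5))*(-2))) = √(-54 + 2*(0*(-2))/(-2 + 0*(-2))) = √(-54 + 2*0/(-2 + 0)) = √(-54 + 2*0/(-2)) = √(-54 + 2*0*(-½)) = √(-54 + 0) = √(-54) = 3*I*√6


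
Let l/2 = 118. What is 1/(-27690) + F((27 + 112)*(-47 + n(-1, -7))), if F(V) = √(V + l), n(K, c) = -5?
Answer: -1/27690 + 4*I*√437 ≈ -3.6114e-5 + 83.618*I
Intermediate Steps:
l = 236 (l = 2*118 = 236)
F(V) = √(236 + V) (F(V) = √(V + 236) = √(236 + V))
1/(-27690) + F((27 + 112)*(-47 + n(-1, -7))) = 1/(-27690) + √(236 + (27 + 112)*(-47 - 5)) = -1/27690 + √(236 + 139*(-52)) = -1/27690 + √(236 - 7228) = -1/27690 + √(-6992) = -1/27690 + 4*I*√437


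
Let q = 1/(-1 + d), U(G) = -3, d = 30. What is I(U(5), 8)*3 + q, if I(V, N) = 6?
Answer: 523/29 ≈ 18.034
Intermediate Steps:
q = 1/29 (q = 1/(-1 + 30) = 1/29 ≈ 0.034483)
I(U(5), 8)*3 + q = 6*3 + 1/29 = 18 + 1/29 = 523/29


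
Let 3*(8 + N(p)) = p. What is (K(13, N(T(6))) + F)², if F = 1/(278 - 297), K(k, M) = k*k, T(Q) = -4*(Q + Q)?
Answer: 10304100/361 ≈ 28543.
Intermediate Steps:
T(Q) = -8*Q
N(p) = -8 + p/3
K(k, M) = k²
F = -1/19 (F = 1/(-19) = -1/19 ≈ -0.052632)
(K(13, N(T(6))) + F)² = (13² - 1/19)² = (169 - 1/19)² = (3210/19)² = 10304100/361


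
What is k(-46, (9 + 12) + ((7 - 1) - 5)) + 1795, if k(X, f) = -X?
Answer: 1841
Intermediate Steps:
k(-46, (9 + 12) + ((7 - 1) - 5)) + 1795 = -1*(-46) + 1795 = 46 + 1795 = 1841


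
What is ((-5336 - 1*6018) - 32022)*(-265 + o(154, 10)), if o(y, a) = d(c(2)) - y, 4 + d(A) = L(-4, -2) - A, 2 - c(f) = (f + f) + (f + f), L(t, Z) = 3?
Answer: 17957664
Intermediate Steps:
c(f) = 2 - 4*f (c(f) = 2 - ((f + f) + (f + f)) = 2 - (2*f + 2*f) = 2 - 4*f)
d(A) = -1 - A (d(A) = -4 + (3 - A) = -1 - A)
o(y, a) = 5 - y (o(y, a) = (-1 - (2 - 4*2)) - y = (-1 - (2 - 8)) - y = (-1 - 1*(-6)) - y = (-1 + 6) - y = 5 - y)
((-5336 - 1*6018) - 32022)*(-265 + o(154, 10)) = ((-5336 - 1*6018) - 32022)*(-265 + (5 - 1*154)) = ((-5336 - 6018) - 32022)*(-265 + (5 - 154)) = (-11354 - 32022)*(-265 - 149) = -43376*(-414) = 17957664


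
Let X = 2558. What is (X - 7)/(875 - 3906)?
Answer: -2551/3031 ≈ -0.84164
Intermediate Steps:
(X - 7)/(875 - 3906) = (2558 - 7)/(875 - 3906) = 2551/(-3031) = 2551*(-1/3031) = -2551/3031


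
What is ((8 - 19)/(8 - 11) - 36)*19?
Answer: -1843/3 ≈ -614.33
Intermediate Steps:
((8 - 19)/(8 - 11) - 36)*19 = (-11/(-3) - 36)*19 = (-11*(-⅓) - 36)*19 = (11/3 - 36)*19 = -97/3*19 = -1843/3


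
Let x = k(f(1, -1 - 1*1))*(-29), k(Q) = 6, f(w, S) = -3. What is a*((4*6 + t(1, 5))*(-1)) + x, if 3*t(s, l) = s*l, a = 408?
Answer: -10646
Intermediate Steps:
t(s, l) = l*s/3 (t(s, l) = (s*l)/3 = (l*s)/3 = l*s/3)
x = -174 (x = 6*(-29) = -174)
a*((4*6 + t(1, 5))*(-1)) + x = 408*((4*6 + (⅓)*5*1)*(-1)) - 174 = 408*((24 + 5/3)*(-1)) - 174 = 408*((77/3)*(-1)) - 174 = 408*(-77/3) - 174 = -10472 - 174 = -10646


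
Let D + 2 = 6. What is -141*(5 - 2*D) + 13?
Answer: 436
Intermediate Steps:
D = 4 (D = -2 + 6 = 4)
-141*(5 - 2*D) + 13 = -141*(5 - 2*4) + 13 = -141*(5 - 8) + 13 = -141*(-3) + 13 = 423 + 13 = 436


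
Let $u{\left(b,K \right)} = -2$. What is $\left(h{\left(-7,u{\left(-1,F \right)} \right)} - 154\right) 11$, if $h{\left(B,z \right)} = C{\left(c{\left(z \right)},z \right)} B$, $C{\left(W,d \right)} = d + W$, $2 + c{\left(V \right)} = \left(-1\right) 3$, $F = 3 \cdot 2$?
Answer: $-1155$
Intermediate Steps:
$F = 6$
$c{\left(V \right)} = -5$ ($c{\left(V \right)} = -2 - 3 = -5$)
$C{\left(W,d \right)} = W + d$
$h{\left(B,z \right)} = B \left(-5 + z\right)$ ($h{\left(B,z \right)} = \left(-5 + z\right) B = B \left(-5 + z\right)$)
$\left(h{\left(-7,u{\left(-1,F \right)} \right)} - 154\right) 11 = \left(- 7 \left(-5 - 2\right) - 154\right) 11 = \left(\left(-7\right) \left(-7\right) - 154\right) 11 = \left(49 - 154\right) 11 = \left(-105\right) 11 = -1155$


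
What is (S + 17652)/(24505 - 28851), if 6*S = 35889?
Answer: -47267/8692 ≈ -5.4380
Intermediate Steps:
S = 11963/2 (S = (⅙)*35889 = 11963/2 ≈ 5981.5)
(S + 17652)/(24505 - 28851) = (11963/2 + 17652)/(24505 - 28851) = (47267/2)/(-4346) = (47267/2)*(-1/4346) = -47267/8692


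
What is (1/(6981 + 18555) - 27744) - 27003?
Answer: -1398019391/25536 ≈ -54747.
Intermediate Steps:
(1/(6981 + 18555) - 27744) - 27003 = (1/25536 - 27744) - 27003 = -708470783/25536 - 27003 = -1398019391/25536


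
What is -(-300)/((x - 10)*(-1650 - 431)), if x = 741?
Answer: -300/1521211 ≈ -0.00019721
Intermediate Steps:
-(-300)/((x - 10)*(-1650 - 431)) = -(-300)/((741 - 10)*(-1650 - 431)) = -(-300)/(731*(-2081)) = -(-300)/(-1521211) = -(-300)*(-1)/1521211 = -12*25/1521211 = -300/1521211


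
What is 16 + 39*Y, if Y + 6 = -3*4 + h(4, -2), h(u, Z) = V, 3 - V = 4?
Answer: -725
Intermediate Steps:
V = -1 (V = 3 - 1*4 = 3 - 4 = -1)
h(u, Z) = -1
Y = -19 (Y = -6 + (-3*4 - 1) = -6 + (-12 - 1) = -6 - 13 = -19)
16 + 39*Y = 16 + 39*(-19) = 16 - 741 = -725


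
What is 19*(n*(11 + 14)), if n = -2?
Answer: -950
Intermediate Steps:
19*(n*(11 + 14)) = 19*(-2*(11 + 14)) = 19*(-2*25) = 19*(-50) = -950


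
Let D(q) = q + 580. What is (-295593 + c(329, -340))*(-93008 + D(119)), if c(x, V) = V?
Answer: 27317279297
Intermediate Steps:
D(q) = 580 + q
(-295593 + c(329, -340))*(-93008 + D(119)) = (-295593 - 340)*(-93008 + (580 + 119)) = -295933*(-93008 + 699) = -295933*(-92309) = 27317279297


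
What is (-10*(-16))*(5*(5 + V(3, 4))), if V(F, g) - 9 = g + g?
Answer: 17600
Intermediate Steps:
V(F, g) = 9 + 2*g (V(F, g) = 9 + (g + g) = 9 + 2*g)
(-10*(-16))*(5*(5 + V(3, 4))) = (-10*(-16))*(5*(5 + (9 + 2*4))) = 160*(5*(5 + (9 + 8))) = 160*(5*(5 + 17)) = 160*(5*22) = 160*110 = 17600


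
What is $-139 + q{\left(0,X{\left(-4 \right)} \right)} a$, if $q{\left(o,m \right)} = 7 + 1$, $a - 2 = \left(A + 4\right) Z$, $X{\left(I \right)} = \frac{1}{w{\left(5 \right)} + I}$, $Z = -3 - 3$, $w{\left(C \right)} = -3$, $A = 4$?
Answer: $-507$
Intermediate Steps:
$Z = -6$
$X{\left(I \right)} = \frac{1}{-3 + I}$
$a = -46$ ($a = 2 + \left(4 + 4\right) \left(-6\right) = 2 + 8 \left(-6\right) = 2 - 48 = -46$)
$q{\left(o,m \right)} = 8$
$-139 + q{\left(0,X{\left(-4 \right)} \right)} a = -139 + 8 \left(-46\right) = -139 - 368 = -507$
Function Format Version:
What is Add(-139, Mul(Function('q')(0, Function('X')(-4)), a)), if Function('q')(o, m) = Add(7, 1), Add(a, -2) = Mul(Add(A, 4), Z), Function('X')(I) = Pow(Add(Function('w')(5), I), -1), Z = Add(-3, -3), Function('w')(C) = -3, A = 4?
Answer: -507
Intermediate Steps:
Z = -6
Function('X')(I) = Pow(Add(-3, I), -1)
a = -46 (a = Add(2, Mul(Add(4, 4), -6)) = Add(2, Mul(8, -6)) = Add(2, -48) = -46)
Function('q')(o, m) = 8
Add(-139, Mul(Function('q')(0, Function('X')(-4)), a)) = Add(-139, Mul(8, -46)) = Add(-139, -368) = -507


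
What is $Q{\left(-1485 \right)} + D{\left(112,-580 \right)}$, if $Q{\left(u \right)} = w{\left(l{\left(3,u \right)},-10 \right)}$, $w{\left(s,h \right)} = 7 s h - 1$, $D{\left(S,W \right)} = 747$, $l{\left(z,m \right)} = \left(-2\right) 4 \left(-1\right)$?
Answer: $186$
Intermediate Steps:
$l{\left(z,m \right)} = 8$ ($l{\left(z,m \right)} = \left(-8\right) \left(-1\right) = 8$)
$w{\left(s,h \right)} = -1 + 7 h s$ ($w{\left(s,h \right)} = 7 h s - 1 = -1 + 7 h s$)
$Q{\left(u \right)} = -561$ ($Q{\left(u \right)} = -1 + 7 \left(-10\right) 8 = -1 - 560 = -561$)
$Q{\left(-1485 \right)} + D{\left(112,-580 \right)} = -561 + 747 = 186$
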